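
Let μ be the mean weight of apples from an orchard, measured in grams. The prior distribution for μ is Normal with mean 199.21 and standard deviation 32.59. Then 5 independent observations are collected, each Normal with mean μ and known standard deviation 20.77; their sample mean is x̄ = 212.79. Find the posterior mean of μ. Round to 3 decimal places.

Posterior mean ≈ 211.770

Prior precision 1/τ₀² = 1/32.59² = 0.00094152; data precision n/σ² = 5/20.77² = 0.0115904.
Posterior precision = 0.00094152 + 0.0115904 = 0.0125319.
Posterior mean = (0.00094152·199.21 + 0.0115904·212.79) / 0.0125319 = 211.770.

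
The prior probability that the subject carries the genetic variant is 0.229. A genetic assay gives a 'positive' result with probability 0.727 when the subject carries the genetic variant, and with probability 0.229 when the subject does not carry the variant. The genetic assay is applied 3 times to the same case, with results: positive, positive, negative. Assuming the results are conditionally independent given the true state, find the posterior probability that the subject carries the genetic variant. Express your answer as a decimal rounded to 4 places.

Posterior P(H) ≈ 0.5146

Let H be the event that the subject carries the genetic variant; start with P(H) = 0.229. P('positive'|H) = 0.727, P('positive'|¬H) = 0.229.
Update on result 1 ('positive'): P(H) ← 0.727·0.2290 / (0.727·0.2290 + 0.229·0.7710) = 0.16648/0.34304 = 0.4853.
Update on result 2 ('positive'): P(H) ← 0.727·0.4853 / (0.727·0.4853 + 0.229·0.5147) = 0.35282/0.47069 = 0.7496.
Update on result 3 ('negative'): P(H) ← 0.273·0.7496 / (0.273·0.7496 + 0.771·0.2504) = 0.20464/0.39770 = 0.5146.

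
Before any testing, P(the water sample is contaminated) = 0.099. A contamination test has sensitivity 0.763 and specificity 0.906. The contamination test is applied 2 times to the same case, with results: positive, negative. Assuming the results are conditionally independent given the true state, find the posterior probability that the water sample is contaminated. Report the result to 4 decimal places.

With H the event that the water sample is contaminated, the joint likelihood of the observed sequence is P(data|H) = 0.763·0.237 = 0.18083 and P(data|¬H) = 0.094·0.906 = 0.085164.
Bayes: P(H|data) = 0.099·0.18083 / (0.099·0.18083 + 0.901·0.085164) = 0.017902/0.094635 = 0.1892.

Posterior P(H) ≈ 0.1892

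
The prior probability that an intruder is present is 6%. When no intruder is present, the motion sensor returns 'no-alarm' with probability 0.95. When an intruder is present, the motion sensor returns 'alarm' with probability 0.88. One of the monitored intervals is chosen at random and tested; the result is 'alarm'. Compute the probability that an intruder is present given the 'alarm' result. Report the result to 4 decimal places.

P(H | E) ≈ 0.5291

Let H be the event that an intruder is present. P(H) = 0.06, so P(¬H) = 0.94. With E the 'alarm' result, P(E|H) = 0.88 and P(E|¬H) = 0.05.
P(E) = 0.88·0.06 + 0.05·0.94 = 0.052800 + 0.047000 = 0.099800.
By Bayes' theorem, P(H|E) = 0.052800 / 0.099800 = 0.5291.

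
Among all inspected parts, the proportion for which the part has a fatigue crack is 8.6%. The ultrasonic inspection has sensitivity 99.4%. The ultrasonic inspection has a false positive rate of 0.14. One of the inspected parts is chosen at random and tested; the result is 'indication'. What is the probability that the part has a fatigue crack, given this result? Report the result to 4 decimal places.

Write H for 'the part has a fatigue crack'. Prior odds H:¬H = 0.086/0.914 = 0.094092. For the 'indication' outcome, the likelihood ratio is 0.994/0.14 = 7.1000.
Posterior odds = 0.094092 × 7.1000 = 0.66805, so P(H|E) = 0.66805/(1+0.66805) = 0.4005.

P(H | E) ≈ 0.4005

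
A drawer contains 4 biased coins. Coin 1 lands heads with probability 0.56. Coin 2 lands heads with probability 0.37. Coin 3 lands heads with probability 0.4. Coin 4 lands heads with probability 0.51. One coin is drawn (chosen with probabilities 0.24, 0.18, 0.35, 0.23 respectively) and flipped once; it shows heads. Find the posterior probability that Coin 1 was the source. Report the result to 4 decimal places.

P(heads|C1) = 0.56; P(heads|C2) = 0.37; P(heads|C3) = 0.4; P(heads|C4) = 0.51.
Prior × likelihood for each source: 0.24·0.56=0.1344, 0.18·0.37=0.06660, 0.35·0.4=0.1400, 0.23·0.51=0.1173. Summing gives P(heads) = 0.45830.
P(Coin 1 | heads) = 0.1344 / 0.45830 = 0.2933.

Posterior probability ≈ 0.2933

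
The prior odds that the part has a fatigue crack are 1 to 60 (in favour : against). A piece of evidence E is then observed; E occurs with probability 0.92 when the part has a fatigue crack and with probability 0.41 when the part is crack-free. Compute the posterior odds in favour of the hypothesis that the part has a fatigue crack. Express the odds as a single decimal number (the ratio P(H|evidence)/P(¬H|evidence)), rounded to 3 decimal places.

Posterior odds ≈ 0.037

Prior odds = 1/60 = 0.016667.
Likelihood ratio for E = 0.92/0.41 = 2.2439.
Posterior odds = prior odds × LR = 0.037398.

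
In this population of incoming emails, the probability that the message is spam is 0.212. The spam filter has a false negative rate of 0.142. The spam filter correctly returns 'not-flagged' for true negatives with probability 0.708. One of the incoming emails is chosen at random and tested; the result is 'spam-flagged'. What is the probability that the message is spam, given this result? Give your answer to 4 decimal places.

Let H be the event that the message is spam. P(H) = 0.212, so P(¬H) = 0.788. With E the 'spam-flagged' result, P(E|H) = 0.858 and P(E|¬H) = 0.292.
P(E) = 0.858·0.212 + 0.292·0.788 = 0.18190 + 0.23010 = 0.41199.
By Bayes' theorem, P(H|E) = 0.18190 / 0.41199 = 0.4415.

P(H | E) ≈ 0.4415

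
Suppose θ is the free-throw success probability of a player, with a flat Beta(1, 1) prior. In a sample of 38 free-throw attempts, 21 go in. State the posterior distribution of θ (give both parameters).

Observing 21 successes and 17 failures updates Beta(1, 1) by adding the success and failure counts to the two shape parameters: α = 1+21 = 22, β = 1+17 = 18.

Posterior: Beta(22, 18)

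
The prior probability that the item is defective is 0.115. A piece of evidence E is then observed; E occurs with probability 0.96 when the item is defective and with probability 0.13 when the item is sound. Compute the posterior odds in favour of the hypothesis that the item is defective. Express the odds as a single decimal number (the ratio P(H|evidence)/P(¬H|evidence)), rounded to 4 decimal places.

Posterior odds ≈ 0.9596

Prior odds = 0.115/(1−0.115) = 0.12994.
Likelihood ratio for E = 0.96/0.13 = 7.3846.
Posterior odds = prior odds × LR = 0.95958.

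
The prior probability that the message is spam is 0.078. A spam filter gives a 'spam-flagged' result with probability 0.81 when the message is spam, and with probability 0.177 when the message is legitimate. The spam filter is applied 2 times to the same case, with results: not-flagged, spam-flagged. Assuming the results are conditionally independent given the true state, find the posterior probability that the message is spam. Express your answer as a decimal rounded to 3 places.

Posterior P(H) ≈ 0.082

With H the event that the message is spam, the joint likelihood of the observed sequence is P(data|H) = 0.19·0.81 = 0.15390 and P(data|¬H) = 0.823·0.177 = 0.14567.
Bayes: P(H|data) = 0.078·0.15390 / (0.078·0.15390 + 0.922·0.14567) = 0.012004/0.14631 = 0.0820.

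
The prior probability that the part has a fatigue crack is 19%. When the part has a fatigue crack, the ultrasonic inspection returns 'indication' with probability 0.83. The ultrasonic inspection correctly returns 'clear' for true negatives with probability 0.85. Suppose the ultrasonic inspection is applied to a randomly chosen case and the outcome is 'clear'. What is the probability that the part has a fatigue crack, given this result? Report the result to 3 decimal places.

Let H be the event that the part has a fatigue crack. P(H) = 0.19, so P(¬H) = 0.81. With E the 'clear' result, P(E|H) = 0.17 and P(E|¬H) = 0.85.
P(E) = 0.17·0.19 + 0.85·0.81 = 0.032300 + 0.68850 = 0.72080.
By Bayes' theorem, P(H|E) = 0.032300 / 0.72080 = 0.045.

P(H | E) ≈ 0.045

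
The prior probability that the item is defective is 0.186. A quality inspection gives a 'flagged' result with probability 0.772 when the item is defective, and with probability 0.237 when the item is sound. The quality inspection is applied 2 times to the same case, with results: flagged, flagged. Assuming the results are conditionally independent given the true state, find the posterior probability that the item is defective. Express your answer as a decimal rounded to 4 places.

Posterior P(H) ≈ 0.7080

With H the event that the item is defective, the joint likelihood of the observed sequence is P(data|H) = 0.772·0.772 = 0.59598 and P(data|¬H) = 0.237·0.237 = 0.056169.
Bayes: P(H|data) = 0.186·0.59598 / (0.186·0.59598 + 0.814·0.056169) = 0.11085/0.15657 = 0.7080.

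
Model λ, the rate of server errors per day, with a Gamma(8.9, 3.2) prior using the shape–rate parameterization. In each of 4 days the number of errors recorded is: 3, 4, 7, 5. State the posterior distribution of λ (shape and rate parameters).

Posterior: Gamma(shape=27.9, rate=7.2)

Total count ∑xᵢ = 19 over n = 4 days.
Gamma is conjugate to the Poisson likelihood: posterior is Gamma(shape = 8.9+19 = 27.9, rate = 3.2+4 = 7.2).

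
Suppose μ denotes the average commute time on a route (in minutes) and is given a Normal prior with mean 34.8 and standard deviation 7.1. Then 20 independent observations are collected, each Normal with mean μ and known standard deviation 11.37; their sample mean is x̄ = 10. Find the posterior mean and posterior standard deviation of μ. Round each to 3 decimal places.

With known σ, the Normal prior is conjugate. Weight on the data is w = (n/σ²)/(n/σ² + 1/τ₀²) = 0.154707/(0.154707+0.0198373) = 0.88635.
Posterior mean = w·x̄ + (1−w)·μ₀ = 0.88635·10 + 0.11365·34.8 = 12.819. Posterior variance = 1/(0.154707+0.0198373) = 5.72921, so SD = 2.394.

Posterior mean ≈ 12.819; posterior SD ≈ 2.394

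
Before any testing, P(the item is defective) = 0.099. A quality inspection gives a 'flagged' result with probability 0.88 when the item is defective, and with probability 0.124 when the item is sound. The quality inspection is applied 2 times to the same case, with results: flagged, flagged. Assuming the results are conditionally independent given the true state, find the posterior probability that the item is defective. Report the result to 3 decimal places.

With H the event that the item is defective, the joint likelihood of the observed sequence is P(data|H) = 0.88·0.88 = 0.77440 and P(data|¬H) = 0.124·0.124 = 0.015376.
Bayes: P(H|data) = 0.099·0.77440 / (0.099·0.77440 + 0.901·0.015376) = 0.076666/0.090519 = 0.8470.

Posterior P(H) ≈ 0.847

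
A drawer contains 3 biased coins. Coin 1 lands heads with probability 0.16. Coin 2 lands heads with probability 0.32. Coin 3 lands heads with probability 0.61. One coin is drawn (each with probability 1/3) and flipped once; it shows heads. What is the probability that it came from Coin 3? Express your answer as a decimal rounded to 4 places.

Tabulate prior·likelihood by source: [1] prior 0.333333, lik 0.16, product 0.05333; [2] prior 0.333333, lik 0.32, product 0.1067; [3] prior 0.333333, lik 0.61, product 0.2033.
Normalizing constant = 0.36333; the posterior for Coin 3 is its product over the sum, 0.2033/0.36333 = 0.5596.

Posterior probability ≈ 0.5596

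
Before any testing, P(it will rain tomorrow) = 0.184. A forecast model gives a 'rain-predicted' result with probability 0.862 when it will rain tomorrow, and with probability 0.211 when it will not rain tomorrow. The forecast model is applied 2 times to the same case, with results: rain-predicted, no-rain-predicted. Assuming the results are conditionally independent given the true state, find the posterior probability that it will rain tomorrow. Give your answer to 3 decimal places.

Posterior P(H) ≈ 0.139

Let H be the event that it will rain tomorrow; start with P(H) = 0.184. P('rain-predicted'|H) = 0.862, P('rain-predicted'|¬H) = 0.211.
Update on result 1 ('rain-predicted'): P(H) ← 0.862·0.1840 / (0.862·0.1840 + 0.211·0.8160) = 0.15861/0.33078 = 0.4795.
Update on result 2 ('no-rain-predicted'): P(H) ← 0.138·0.4795 / (0.138·0.4795 + 0.789·0.5205) = 0.066170/0.47685 = 0.1388.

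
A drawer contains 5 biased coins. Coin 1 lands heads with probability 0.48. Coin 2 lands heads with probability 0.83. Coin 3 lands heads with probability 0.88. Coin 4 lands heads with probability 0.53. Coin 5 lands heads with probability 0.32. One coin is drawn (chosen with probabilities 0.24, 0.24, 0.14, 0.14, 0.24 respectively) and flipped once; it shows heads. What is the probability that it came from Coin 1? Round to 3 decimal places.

P(heads|C1) = 0.48; P(heads|C2) = 0.83; P(heads|C3) = 0.88; P(heads|C4) = 0.53; P(heads|C5) = 0.32.
Prior × likelihood for each source: 0.24·0.48=0.1152, 0.24·0.83=0.1992, 0.14·0.88=0.1232, 0.14·0.53=0.07420, 0.24·0.32=0.07680. Summing gives P(heads) = 0.58860.
P(Coin 1 | heads) = 0.1152 / 0.58860 = 0.196.

Posterior probability ≈ 0.196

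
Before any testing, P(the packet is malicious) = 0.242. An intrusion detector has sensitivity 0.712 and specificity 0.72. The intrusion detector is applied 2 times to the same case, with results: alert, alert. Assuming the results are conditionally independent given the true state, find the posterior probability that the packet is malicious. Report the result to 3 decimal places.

Posterior P(H) ≈ 0.674

Let H be the event that the packet is malicious; start with P(H) = 0.242. P('alert'|H) = 0.712, P('alert'|¬H) = 0.28.
Update on result 1 ('alert'): P(H) ← 0.712·0.2420 / (0.712·0.2420 + 0.28·0.7580) = 0.17230/0.38454 = 0.4481.
Update on result 2 ('alert'): P(H) ← 0.712·0.4481 / (0.712·0.4481 + 0.28·0.5519) = 0.31903/0.47357 = 0.6737.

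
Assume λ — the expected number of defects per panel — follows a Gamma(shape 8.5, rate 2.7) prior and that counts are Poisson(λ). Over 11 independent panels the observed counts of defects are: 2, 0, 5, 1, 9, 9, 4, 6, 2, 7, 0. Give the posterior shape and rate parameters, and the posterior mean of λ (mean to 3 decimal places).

The Poisson likelihood adds the total count to the shape and the number of exposure periods to the rate. Here ∑xᵢ = 45 and n = 11, so shape 8.5→53.5 and rate 2.7→13.7.
E[λ | data] = 53.5/13.7 = 3.905.

Posterior: Gamma(shape=53.5, rate=13.7); mean ≈ 3.905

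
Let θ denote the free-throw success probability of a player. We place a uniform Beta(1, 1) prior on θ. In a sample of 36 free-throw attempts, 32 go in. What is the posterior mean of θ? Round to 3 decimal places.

The binomial likelihood is conjugate to the Beta prior: with 32 successes and 4 failures, the posterior is Beta(1+32, 1+4) = Beta(33, 5).
E[θ | data] = 33/(33+5) = 0.868.

Posterior mean ≈ 0.868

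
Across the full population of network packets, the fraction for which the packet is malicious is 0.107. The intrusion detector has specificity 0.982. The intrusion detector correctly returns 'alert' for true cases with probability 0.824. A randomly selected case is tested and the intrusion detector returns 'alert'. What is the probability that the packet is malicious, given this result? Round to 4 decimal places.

P(H | E) ≈ 0.8458

Let H be the event that the packet is malicious. P(H) = 0.107, so P(¬H) = 0.893. With E the 'alert' result, P(E|H) = 0.824 and P(E|¬H) = 0.018.
P(E) = 0.824·0.107 + 0.018·0.893 = 0.088168 + 0.016074 = 0.10424.
By Bayes' theorem, P(H|E) = 0.088168 / 0.10424 = 0.8458.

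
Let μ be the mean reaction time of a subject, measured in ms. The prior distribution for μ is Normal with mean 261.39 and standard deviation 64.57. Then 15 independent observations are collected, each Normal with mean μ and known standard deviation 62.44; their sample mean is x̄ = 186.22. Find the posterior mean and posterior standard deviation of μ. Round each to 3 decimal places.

Posterior mean ≈ 190.631; posterior SD ≈ 15.642

Prior precision 1/τ₀² = 1/64.57² = 0.00023985; data precision n/σ² = 15/62.44² = 0.00384738.
Posterior precision = 0.00023985 + 0.00384738 = 0.00408723, giving posterior SD = 1/√0.00408723 = 15.642.
Posterior mean = (0.00023985·261.39 + 0.00384738·186.22) / 0.00408723 = 190.631.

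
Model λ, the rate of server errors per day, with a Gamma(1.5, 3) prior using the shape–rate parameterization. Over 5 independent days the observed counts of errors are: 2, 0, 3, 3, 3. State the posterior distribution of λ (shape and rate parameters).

The Poisson likelihood adds the total count to the shape and the number of exposure periods to the rate. Here ∑xᵢ = 11 and n = 5, so shape 1.5→12.5 and rate 3→8.

Posterior: Gamma(shape=12.5, rate=8)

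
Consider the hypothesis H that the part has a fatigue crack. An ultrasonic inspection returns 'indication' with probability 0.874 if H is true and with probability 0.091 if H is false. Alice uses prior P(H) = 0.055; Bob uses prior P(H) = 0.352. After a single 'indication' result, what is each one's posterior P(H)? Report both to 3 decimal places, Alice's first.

P('+'|H) = 0.874, P('+'|¬H) = 0.091.
Alice: numerator 0.874·0.055 = 0.048070; evidence = 0.048070+0.091·0.945 = 0.13406; posterior = 0.359.
Bob: numerator 0.874·0.352 = 0.30765; evidence = 0.30765+0.091·0.648 = 0.36662; posterior = 0.839.

Alice: 0.359; Bob: 0.839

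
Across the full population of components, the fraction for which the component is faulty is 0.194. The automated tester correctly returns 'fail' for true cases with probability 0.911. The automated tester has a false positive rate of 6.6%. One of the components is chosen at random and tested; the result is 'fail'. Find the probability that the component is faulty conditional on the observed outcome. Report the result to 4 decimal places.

Write H for 'the component is faulty'. Prior odds H:¬H = 0.194/0.806 = 0.24069. For the 'fail' outcome, the likelihood ratio is 0.911/0.066 = 13.803.
Posterior odds = 0.24069 × 13.803 = 3.3223, so P(H|E) = 3.3223/(1+3.3223) = 0.7686.

P(H | E) ≈ 0.7686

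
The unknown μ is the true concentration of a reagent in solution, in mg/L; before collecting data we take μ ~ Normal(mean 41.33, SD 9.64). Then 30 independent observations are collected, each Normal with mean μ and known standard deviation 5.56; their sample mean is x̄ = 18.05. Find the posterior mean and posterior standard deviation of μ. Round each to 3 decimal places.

With known σ, the Normal prior is conjugate. Weight on the data is w = (n/σ²)/(n/σ² + 1/τ₀²) = 0.970447/(0.970447+0.0107608) = 0.98903.
Posterior mean = w·x̄ + (1−w)·μ₀ = 0.98903·18.05 + 0.010967·41.33 = 18.305. Posterior variance = 1/(0.970447+0.0107608) = 1.01915, so SD = 1.010.

Posterior mean ≈ 18.305; posterior SD ≈ 1.010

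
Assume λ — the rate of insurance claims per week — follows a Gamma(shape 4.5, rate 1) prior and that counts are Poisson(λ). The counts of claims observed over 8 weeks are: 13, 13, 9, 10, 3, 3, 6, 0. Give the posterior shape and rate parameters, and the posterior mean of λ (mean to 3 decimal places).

The Poisson likelihood adds the total count to the shape and the number of exposure periods to the rate. Here ∑xᵢ = 57 and n = 8, so shape 4.5→61.5 and rate 1→9.
E[λ | data] = 61.5/9 = 6.833.

Posterior: Gamma(shape=61.5, rate=9); mean ≈ 6.833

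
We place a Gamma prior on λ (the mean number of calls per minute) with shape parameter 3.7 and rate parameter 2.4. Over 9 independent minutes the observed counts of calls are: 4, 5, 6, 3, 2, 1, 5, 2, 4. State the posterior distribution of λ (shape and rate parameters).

Posterior: Gamma(shape=35.7, rate=11.4)

Total count ∑xᵢ = 32 over n = 9 minutes.
Gamma is conjugate to the Poisson likelihood: posterior is Gamma(shape = 3.7+32 = 35.7, rate = 2.4+9 = 11.4).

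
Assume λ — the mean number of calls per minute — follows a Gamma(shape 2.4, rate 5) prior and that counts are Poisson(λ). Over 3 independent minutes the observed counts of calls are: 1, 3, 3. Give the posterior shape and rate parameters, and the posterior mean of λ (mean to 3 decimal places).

Posterior: Gamma(shape=9.4, rate=8); mean ≈ 1.175

The Poisson likelihood adds the total count to the shape and the number of exposure periods to the rate. Here ∑xᵢ = 7 and n = 3, so shape 2.4→9.4 and rate 5→8.
Posterior mean = shape/rate = 9.4/8 = 1.175.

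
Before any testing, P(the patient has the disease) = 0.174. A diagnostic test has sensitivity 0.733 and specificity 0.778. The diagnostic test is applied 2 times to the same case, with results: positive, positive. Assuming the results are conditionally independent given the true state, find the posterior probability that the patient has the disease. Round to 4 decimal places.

With H the event that the patient has the disease, the joint likelihood of the observed sequence is P(data|H) = 0.733·0.733 = 0.53729 and P(data|¬H) = 0.222·0.222 = 0.049284.
Bayes: P(H|data) = 0.174·0.53729 / (0.174·0.53729 + 0.826·0.049284) = 0.093488/0.13420 = 0.6967.

Posterior P(H) ≈ 0.6967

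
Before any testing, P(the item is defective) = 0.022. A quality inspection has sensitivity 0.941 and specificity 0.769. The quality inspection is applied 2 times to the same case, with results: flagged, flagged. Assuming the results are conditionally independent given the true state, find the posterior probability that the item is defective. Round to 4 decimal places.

Let H be the event that the item is defective; start with P(H) = 0.022. P('flagged'|H) = 0.941, P('flagged'|¬H) = 0.231.
Update on result 1 ('flagged'): P(H) ← 0.941·0.0220 / (0.941·0.0220 + 0.231·0.9780) = 0.020702/0.24662 = 0.0839.
Update on result 2 ('flagged'): P(H) ← 0.941·0.0839 / (0.941·0.0839 + 0.231·0.9161) = 0.078990/0.29060 = 0.2718.

Posterior P(H) ≈ 0.2718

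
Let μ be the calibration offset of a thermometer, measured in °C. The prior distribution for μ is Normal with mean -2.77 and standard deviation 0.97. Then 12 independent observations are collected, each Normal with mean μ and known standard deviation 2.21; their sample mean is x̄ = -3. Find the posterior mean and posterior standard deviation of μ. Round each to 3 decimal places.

With known σ, the Normal prior is conjugate. Weight on the data is w = (n/σ²)/(n/σ² + 1/τ₀²) = 2.45695/(2.45695+1.06281) = 0.69804.
Posterior mean = w·x̄ + (1−w)·μ₀ = 0.69804·-3 + 0.30196·-2.77 = -2.931. Posterior variance = 1/(2.45695+1.06281) = 0.284110, so SD = 0.533.

Posterior mean ≈ -2.931; posterior SD ≈ 0.533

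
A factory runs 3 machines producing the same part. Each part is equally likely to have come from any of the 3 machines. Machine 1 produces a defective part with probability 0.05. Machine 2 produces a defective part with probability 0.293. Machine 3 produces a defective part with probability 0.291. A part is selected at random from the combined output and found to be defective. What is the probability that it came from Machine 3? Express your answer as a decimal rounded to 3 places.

Tabulate prior·likelihood by source: [1] prior 0.333333, lik 0.05, product 0.01667; [2] prior 0.333333, lik 0.293, product 0.09767; [3] prior 0.333333, lik 0.291, product 0.09700.
Normalizing constant = 0.21133; the posterior for Machine 3 is its product over the sum, 0.09700/0.21133 = 0.459.

Posterior probability ≈ 0.459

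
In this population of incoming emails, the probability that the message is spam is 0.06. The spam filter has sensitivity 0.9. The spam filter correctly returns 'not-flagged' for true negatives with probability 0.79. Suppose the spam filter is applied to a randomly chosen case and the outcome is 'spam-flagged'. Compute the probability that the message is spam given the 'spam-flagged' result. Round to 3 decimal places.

Let H be the event that the message is spam. P(H) = 0.06, so P(¬H) = 0.94. With E the 'spam-flagged' result, P(E|H) = 0.9 and P(E|¬H) = 0.21.
P(E) = 0.9·0.06 + 0.21·0.94 = 0.054000 + 0.19740 = 0.25140.
By Bayes' theorem, P(H|E) = 0.054000 / 0.25140 = 0.215.

P(H | E) ≈ 0.215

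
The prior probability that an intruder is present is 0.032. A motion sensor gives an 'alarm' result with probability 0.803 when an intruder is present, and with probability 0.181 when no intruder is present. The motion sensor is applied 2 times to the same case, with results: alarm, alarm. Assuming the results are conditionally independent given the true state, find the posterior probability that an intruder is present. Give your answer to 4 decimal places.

Posterior P(H) ≈ 0.3942

Let H be the event that an intruder is present; start with P(H) = 0.032. P('alarm'|H) = 0.803, P('alarm'|¬H) = 0.181.
Update on result 1 ('alarm'): P(H) ← 0.803·0.0320 / (0.803·0.0320 + 0.181·0.9680) = 0.025696/0.20090 = 0.1279.
Update on result 2 ('alarm'): P(H) ← 0.803·0.1279 / (0.803·0.1279 + 0.181·0.8721) = 0.10271/0.26055 = 0.3942.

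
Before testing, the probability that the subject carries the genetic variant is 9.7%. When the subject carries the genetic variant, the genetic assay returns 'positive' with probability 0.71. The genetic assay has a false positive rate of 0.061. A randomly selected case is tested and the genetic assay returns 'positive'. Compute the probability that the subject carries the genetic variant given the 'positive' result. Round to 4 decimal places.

Write H for 'the subject carries the genetic variant'. Prior odds H:¬H = 0.097/0.903 = 0.10742. For the 'positive' outcome, the likelihood ratio is 0.71/0.061 = 11.639.
Posterior odds = 0.10742 × 11.639 = 1.2503, so P(H|E) = 1.2503/(1+1.2503) = 0.5556.

P(H | E) ≈ 0.5556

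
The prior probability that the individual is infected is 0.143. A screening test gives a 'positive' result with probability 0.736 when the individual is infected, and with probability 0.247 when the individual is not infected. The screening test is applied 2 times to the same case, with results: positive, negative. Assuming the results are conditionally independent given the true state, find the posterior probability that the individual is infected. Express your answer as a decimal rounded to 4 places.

Posterior P(H) ≈ 0.1484

With H the event that the individual is infected, the joint likelihood of the observed sequence is P(data|H) = 0.736·0.264 = 0.19430 and P(data|¬H) = 0.247·0.753 = 0.18599.
Bayes: P(H|data) = 0.143·0.19430 / (0.143·0.19430 + 0.857·0.18599) = 0.027785/0.18718 = 0.1484.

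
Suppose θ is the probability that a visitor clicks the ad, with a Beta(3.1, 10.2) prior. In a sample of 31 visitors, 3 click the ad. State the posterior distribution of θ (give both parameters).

Posterior: Beta(6.1, 38.2)

Observing 3 successes and 28 failures updates Beta(3.1, 10.2) by adding the success and failure counts to the two shape parameters: α = 3.1+3 = 6.1, β = 10.2+28 = 38.2.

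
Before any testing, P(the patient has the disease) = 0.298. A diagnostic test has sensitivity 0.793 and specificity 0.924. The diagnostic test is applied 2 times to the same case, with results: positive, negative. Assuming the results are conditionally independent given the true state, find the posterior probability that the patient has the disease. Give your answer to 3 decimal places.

Posterior P(H) ≈ 0.498

With H the event that the patient has the disease, the joint likelihood of the observed sequence is P(data|H) = 0.793·0.207 = 0.16415 and P(data|¬H) = 0.076·0.924 = 0.070224.
Bayes: P(H|data) = 0.298·0.16415 / (0.298·0.16415 + 0.702·0.070224) = 0.048917/0.098214 = 0.4981.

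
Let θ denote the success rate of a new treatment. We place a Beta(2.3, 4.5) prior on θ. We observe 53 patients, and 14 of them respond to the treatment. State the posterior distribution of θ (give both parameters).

Posterior: Beta(16.3, 43.5)

The binomial likelihood is conjugate to the Beta prior: with 14 successes and 39 failures, the posterior is Beta(2.3+14, 4.5+39) = Beta(16.3, 43.5).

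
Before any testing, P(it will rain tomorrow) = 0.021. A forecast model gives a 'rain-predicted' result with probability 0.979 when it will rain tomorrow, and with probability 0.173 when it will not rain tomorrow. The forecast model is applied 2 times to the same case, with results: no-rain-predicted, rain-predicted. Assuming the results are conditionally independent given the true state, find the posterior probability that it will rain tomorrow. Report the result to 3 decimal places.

Posterior P(H) ≈ 0.003

With H the event that it will rain tomorrow, the joint likelihood of the observed sequence is P(data|H) = 0.021·0.979 = 0.020559 and P(data|¬H) = 0.827·0.173 = 0.14307.
Bayes: P(H|data) = 0.021·0.020559 / (0.021·0.020559 + 0.979·0.14307) = 0.00043174/0.14050 = 0.0031.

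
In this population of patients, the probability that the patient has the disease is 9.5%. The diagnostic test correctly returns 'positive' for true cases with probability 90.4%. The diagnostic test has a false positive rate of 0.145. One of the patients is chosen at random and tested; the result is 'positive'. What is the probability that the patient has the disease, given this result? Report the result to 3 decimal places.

Write H for 'the patient has the disease'. Prior odds H:¬H = 0.095/0.905 = 0.10497. For the 'positive' outcome, the likelihood ratio is 0.904/0.145 = 6.2345.
Posterior odds = 0.10497 × 6.2345 = 0.65445, so P(H|E) = 0.65445/(1+0.65445) = 0.396.

P(H | E) ≈ 0.396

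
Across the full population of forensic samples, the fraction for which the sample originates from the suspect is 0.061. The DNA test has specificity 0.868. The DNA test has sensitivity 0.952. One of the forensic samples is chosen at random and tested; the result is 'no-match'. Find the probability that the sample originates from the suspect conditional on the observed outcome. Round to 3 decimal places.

P(H | E) ≈ 0.004

Let H be the event that the sample originates from the suspect. P(H) = 0.061, so P(¬H) = 0.939. With E the 'no-match' result, P(E|H) = 0.048 and P(E|¬H) = 0.868.
P(E) = 0.048·0.061 + 0.868·0.939 = 0.0029280 + 0.81505 = 0.81798.
By Bayes' theorem, P(H|E) = 0.0029280 / 0.81798 = 0.004.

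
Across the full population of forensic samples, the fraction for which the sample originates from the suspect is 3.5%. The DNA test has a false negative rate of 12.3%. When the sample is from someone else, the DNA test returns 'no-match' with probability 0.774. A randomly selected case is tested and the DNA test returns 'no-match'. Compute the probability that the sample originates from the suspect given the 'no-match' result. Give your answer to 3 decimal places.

P(H | E) ≈ 0.006

Write H for 'the sample originates from the suspect'. Prior odds H:¬H = 0.035/0.965 = 0.036269. For the 'no-match' outcome, the likelihood ratio is 0.123/0.774 = 0.15891.
Posterior odds = 0.036269 × 0.15891 = 0.0057637, so P(H|E) = 0.0057637/(1+0.0057637) = 0.006.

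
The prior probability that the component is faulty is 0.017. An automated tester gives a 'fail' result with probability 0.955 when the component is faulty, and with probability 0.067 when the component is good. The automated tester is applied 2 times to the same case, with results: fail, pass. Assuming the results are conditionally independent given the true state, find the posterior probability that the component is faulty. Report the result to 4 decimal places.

With H the event that the component is faulty, the joint likelihood of the observed sequence is P(data|H) = 0.955·0.045 = 0.042975 and P(data|¬H) = 0.067·0.933 = 0.062511.
Bayes: P(H|data) = 0.017·0.042975 / (0.017·0.042975 + 0.983·0.062511) = 0.00073058/0.062179 = 0.0117.

Posterior P(H) ≈ 0.0117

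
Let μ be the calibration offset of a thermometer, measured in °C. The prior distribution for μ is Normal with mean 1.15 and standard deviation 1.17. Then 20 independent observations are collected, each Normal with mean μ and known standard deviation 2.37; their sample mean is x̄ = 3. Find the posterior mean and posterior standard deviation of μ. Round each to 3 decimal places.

Posterior mean ≈ 2.685; posterior SD ≈ 0.483

Prior precision 1/τ₀² = 1/1.17² = 0.730514; data precision n/σ² = 20/2.37² = 3.56068.
Posterior precision = 0.730514 + 3.56068 = 4.29120, giving posterior SD = 1/√4.29120 = 0.483.
Posterior mean = (0.730514·1.15 + 3.56068·3) / 4.29120 = 2.685.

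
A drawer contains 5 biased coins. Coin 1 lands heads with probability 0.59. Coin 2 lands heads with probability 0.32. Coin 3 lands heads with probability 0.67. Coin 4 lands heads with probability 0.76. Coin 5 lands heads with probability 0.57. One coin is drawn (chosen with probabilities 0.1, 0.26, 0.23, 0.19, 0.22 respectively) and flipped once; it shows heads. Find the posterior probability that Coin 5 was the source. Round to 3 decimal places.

Posterior probability ≈ 0.222

P(heads|C1) = 0.59; P(heads|C2) = 0.32; P(heads|C3) = 0.67; P(heads|C4) = 0.76; P(heads|C5) = 0.57.
Prior × likelihood for each source: 0.1·0.59=0.05900, 0.26·0.32=0.08320, 0.23·0.67=0.1541, 0.19·0.76=0.1444, 0.22·0.57=0.1254. Summing gives P(heads) = 0.56610.
P(Coin 5 | heads) = 0.1254 / 0.56610 = 0.222.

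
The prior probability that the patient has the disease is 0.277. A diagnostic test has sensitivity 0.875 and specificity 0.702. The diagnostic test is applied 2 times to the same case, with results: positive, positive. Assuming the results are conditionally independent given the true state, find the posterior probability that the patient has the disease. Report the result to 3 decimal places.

Let H be the event that the patient has the disease; start with P(H) = 0.277. P('positive'|H) = 0.875, P('positive'|¬H) = 0.298.
Update on result 1 ('positive'): P(H) ← 0.875·0.2770 / (0.875·0.2770 + 0.298·0.7230) = 0.24238/0.45783 = 0.5294.
Update on result 2 ('positive'): P(H) ← 0.875·0.5294 / (0.875·0.5294 + 0.298·0.4706) = 0.46323/0.60346 = 0.7676.

Posterior P(H) ≈ 0.768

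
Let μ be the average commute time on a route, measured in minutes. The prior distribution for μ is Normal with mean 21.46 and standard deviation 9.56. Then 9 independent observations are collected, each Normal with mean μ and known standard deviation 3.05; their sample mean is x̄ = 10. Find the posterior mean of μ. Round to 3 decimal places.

Posterior mean ≈ 10.128

With known σ, the Normal prior is conjugate. Weight on the data is w = (n/σ²)/(n/σ² + 1/τ₀²) = 0.967482/(0.967482+0.0109417) = 0.98882.
Posterior mean = w·x̄ + (1−w)·μ₀ = 0.98882·10 + 0.011183·21.46 = 10.128.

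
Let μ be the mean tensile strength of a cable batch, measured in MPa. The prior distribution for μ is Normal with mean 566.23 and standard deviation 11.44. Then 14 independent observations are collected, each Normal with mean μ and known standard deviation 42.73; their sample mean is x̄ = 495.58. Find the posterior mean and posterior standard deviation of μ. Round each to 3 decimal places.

With known σ, the Normal prior is conjugate. Weight on the data is w = (n/σ²)/(n/σ² + 1/τ₀²) = 0.00766765/(0.00766765+0.00764096) = 0.50087.
Posterior mean = w·x̄ + (1−w)·μ₀ = 0.50087·495.58 + 0.49913·566.23 = 530.843. Posterior variance = 1/(0.00766765+0.00764096) = 65.3227, so SD = 8.082.

Posterior mean ≈ 530.843; posterior SD ≈ 8.082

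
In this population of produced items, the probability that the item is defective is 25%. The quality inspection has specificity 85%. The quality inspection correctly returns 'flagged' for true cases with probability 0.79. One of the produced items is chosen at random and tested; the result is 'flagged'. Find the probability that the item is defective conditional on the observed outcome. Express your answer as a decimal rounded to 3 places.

Let H be the event that the item is defective. P(H) = 0.25, so P(¬H) = 0.75. With E the 'flagged' result, P(E|H) = 0.79 and P(E|¬H) = 0.15.
P(E) = 0.79·0.25 + 0.15·0.75 = 0.19750 + 0.11250 = 0.31000.
By Bayes' theorem, P(H|E) = 0.19750 / 0.31000 = 0.637.

P(H | E) ≈ 0.637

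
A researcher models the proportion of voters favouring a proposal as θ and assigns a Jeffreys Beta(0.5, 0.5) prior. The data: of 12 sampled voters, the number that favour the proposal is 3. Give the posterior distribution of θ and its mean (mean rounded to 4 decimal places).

Posterior: Beta(3.5, 9.5); mean ≈ 0.2692

The binomial likelihood is conjugate to the Beta prior: with 3 successes and 9 failures, the posterior is Beta(0.5+3, 0.5+9) = Beta(3.5, 9.5).
Posterior mean = α/(α+β) = 3.5/13 = 0.2692.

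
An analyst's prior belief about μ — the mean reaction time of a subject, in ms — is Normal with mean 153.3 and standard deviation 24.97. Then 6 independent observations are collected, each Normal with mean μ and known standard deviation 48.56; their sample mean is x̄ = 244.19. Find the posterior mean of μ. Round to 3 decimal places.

Posterior mean ≈ 209.049

Prior precision 1/τ₀² = 1/24.97² = 0.00160385; data precision n/σ² = 6/48.56² = 0.00254445.
Posterior precision = 0.00160385 + 0.00254445 = 0.00414830.
Posterior mean = (0.00160385·153.3 + 0.00254445·244.19) / 0.00414830 = 209.049.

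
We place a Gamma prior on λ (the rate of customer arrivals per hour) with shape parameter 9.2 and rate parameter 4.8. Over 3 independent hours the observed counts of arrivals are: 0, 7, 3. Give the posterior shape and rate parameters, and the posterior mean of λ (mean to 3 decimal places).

Posterior: Gamma(shape=19.2, rate=7.8); mean ≈ 2.462

Total count ∑xᵢ = 10 over n = 3 hours.
Gamma is conjugate to the Poisson likelihood: posterior is Gamma(shape = 9.2+10 = 19.2, rate = 4.8+3 = 7.8).
Posterior mean = shape/rate = 19.2/7.8 = 2.462.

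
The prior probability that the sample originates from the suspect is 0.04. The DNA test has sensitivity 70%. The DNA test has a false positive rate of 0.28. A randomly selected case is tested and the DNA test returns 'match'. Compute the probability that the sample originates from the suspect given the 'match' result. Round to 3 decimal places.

P(H | E) ≈ 0.094

Let H be the event that the sample originates from the suspect. P(H) = 0.04, so P(¬H) = 0.96. With E the 'match' result, P(E|H) = 0.7 and P(E|¬H) = 0.28.
P(E) = 0.7·0.04 + 0.28·0.96 = 0.028000 + 0.26880 = 0.29680.
By Bayes' theorem, P(H|E) = 0.028000 / 0.29680 = 0.094.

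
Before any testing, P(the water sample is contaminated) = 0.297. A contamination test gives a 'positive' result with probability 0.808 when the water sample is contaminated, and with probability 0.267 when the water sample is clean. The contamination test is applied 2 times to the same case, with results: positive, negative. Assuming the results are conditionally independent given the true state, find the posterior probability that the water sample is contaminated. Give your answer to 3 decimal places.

Posterior P(H) ≈ 0.251

With H the event that the water sample is contaminated, the joint likelihood of the observed sequence is P(data|H) = 0.808·0.192 = 0.15514 and P(data|¬H) = 0.267·0.733 = 0.19571.
Bayes: P(H|data) = 0.297·0.15514 / (0.297·0.15514 + 0.703·0.19571) = 0.046075/0.18366 = 0.2509.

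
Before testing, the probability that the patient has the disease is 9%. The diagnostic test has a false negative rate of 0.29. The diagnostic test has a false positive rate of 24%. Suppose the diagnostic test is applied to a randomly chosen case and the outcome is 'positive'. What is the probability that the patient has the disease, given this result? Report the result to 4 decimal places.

Write H for 'the patient has the disease'. Prior odds H:¬H = 0.09/0.91 = 0.098901. For the 'positive' outcome, the likelihood ratio is 0.71/0.24 = 2.9583.
Posterior odds = 0.098901 × 2.9583 = 0.29258, so P(H|E) = 0.29258/(1+0.29258) = 0.2264.

P(H | E) ≈ 0.2264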